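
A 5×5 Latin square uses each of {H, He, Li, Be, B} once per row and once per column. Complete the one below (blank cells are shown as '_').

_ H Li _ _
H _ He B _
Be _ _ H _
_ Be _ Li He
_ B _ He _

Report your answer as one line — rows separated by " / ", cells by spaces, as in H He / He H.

He H Li Be B / H Li He B Be / Be He B H Li / B Be H Li He / Li B Be He H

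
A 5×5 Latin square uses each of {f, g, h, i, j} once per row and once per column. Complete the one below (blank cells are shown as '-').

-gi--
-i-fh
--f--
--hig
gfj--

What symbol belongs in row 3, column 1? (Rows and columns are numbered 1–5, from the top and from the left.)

(r2,c1) = j
(r2,c3) = g
(r4,c1) = f
(r4,c2) = j
(r5,c4) = h
(r5,c5) = i
(r1,c1) = h
(r1,c4) = j
(r1,c5) = f
(r3,c1) = i

i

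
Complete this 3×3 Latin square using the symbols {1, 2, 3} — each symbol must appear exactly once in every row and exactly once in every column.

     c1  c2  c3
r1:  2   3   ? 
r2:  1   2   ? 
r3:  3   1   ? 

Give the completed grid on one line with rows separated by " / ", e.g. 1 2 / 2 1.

2 3 1 / 1 2 3 / 3 1 2

row 1 has {2,3}; column 3 is empty so far — only 1 is left for (r1,c3).
row 2 has {1,2}; column 3 has {1} — only 3 is left for (r2,c3).
row 3 has {1,3}; column 3 has {1,3} — only 2 is left for (r3,c3).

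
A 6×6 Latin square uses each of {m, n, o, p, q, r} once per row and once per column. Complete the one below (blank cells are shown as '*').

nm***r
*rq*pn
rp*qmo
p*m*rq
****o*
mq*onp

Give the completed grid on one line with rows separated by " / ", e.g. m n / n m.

n m o p q r / o r q m p n / r p n q m o / p o m n r q / q n p r o m / m q r o n p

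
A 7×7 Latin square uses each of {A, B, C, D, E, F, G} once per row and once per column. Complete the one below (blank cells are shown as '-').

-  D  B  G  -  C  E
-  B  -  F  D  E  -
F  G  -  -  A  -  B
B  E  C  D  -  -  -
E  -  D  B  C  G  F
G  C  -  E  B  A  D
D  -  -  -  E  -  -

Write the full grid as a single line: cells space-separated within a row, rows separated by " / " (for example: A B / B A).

A D B G F C E / C B A F D E G / F G E C A D B / B E C D G F A / E A D B C G F / G C F E B A D / D F G A E B C

row 1 has {B,C,D,E,G}; column 1 has {B,D,E,F,G} — only A is left for (r1,c1).
row 1 has {A,B,C,D,E,G}; column 5 has {A,B,C,D,E} — only F is left for (r1,c5).
row 2 has {B,D,E,F}; column 1 has {A,B,D,E,F,G} — only C is left for (r2,c1).
row 3 has {A,B,F,G}; column 3 has {B,C,D} — only E is left for (r3,c3).
row 3 has {A,B,E,F,G}; column 4 has {B,D,E,F,G} — only C is left for (r3,c4).
row 3 has {A,B,C,E,F,G}; column 6 has {A,C,E,G} — only D is left for (r3,c6).
row 4 has {B,C,D,E}; column 5 has {A,B,C,D,E,F} — only G is left for (r4,c5).
row 4 has {B,C,D,E,G}; column 6 has {A,C,D,E,G} — only F is left for (r4,c6).
row 4 has {B,C,D,E,F,G}; column 7 has {B,D,E,F} — only A is left for (r4,c7).
row 5 has {B,C,D,E,F,G}; column 2 has {B,C,D,E,G} — only A is left for (r5,c2).
row 6 has {A,B,C,D,E,G}; column 3 has {B,C,D,E} — only F is left for (r6,c3).
row 7 has {D,E}; column 2 has {A,B,C,D,E,G} — only F is left for (r7,c2).
row 7 has {D,E,F}; column 4 has {B,C,D,E,F,G} — only A is left for (r7,c4).
row 7 has {A,D,E,F}; column 6 has {A,C,D,E,F,G} — only B is left for (r7,c6).
row 2 has {B,C,D,E,F}; column 7 has {A,B,D,E,F} — only G is left for (r2,c7).
row 7 has {A,B,D,E,F}; column 3 has {B,C,D,E,F} — only G is left for (r7,c3).
row 7 has {A,B,D,E,F,G}; column 7 has {A,B,D,E,F,G} — only C is left for (r7,c7).
row 2 has {B,C,D,E,F,G}; column 3 has {B,C,D,E,F,G} — only A is left for (r2,c3).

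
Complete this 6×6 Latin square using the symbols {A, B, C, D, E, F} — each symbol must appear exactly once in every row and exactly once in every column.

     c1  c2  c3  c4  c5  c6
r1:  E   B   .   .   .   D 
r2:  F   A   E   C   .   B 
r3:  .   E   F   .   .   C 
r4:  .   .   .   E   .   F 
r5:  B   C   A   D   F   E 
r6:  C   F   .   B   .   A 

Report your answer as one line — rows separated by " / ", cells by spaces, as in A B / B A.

E B C F A D / F A E C D B / D E F A B C / A D B E C F / B C A D F E / C F D B E A

Cell (r1,c3): row 1 has {B,D,E}; column 3 has {A,E,F} → C.
Cell (r1,c5): row 1 has {B,C,D,E}; column 5 has {F} → A.
Cell (r2,c5): row 2 has {A,B,C,E,F}; column 5 has {A,F} → D.
Cell (r3,c4): row 3 has {C,E,F}; column 4 has {B,C,D,E} → A.
Cell (r3,c5): row 3 has {A,C,E,F}; column 5 has {A,D,F} → B.
Cell (r4,c2): row 4 has {E,F}; column 2 has {A,B,C,E,F} → D.
Cell (r4,c3): row 4 has {D,E,F}; column 3 has {A,C,E,F} → B.
Cell (r4,c5): row 4 has {B,D,E,F}; column 5 has {A,B,D,F} → C.
Cell (r6,c3): row 6 has {A,B,C,F}; column 3 has {A,B,C,E,F} → D.
Cell (r6,c5): row 6 has {A,B,C,D,F}; column 5 has {A,B,C,D,F} → E.
Cell (r1,c4): row 1 has {A,B,C,D,E}; column 4 has {A,B,C,D,E} → F.
Cell (r3,c1): row 3 has {A,B,C,E,F}; column 1 has {B,C,E,F} → D.
Cell (r4,c1): row 4 has {B,C,D,E,F}; column 1 has {B,C,D,E,F} → A.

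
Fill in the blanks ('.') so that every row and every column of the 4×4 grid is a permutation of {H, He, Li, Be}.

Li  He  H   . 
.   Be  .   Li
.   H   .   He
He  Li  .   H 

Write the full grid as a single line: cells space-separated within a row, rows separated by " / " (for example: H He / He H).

(r1,c4): row 1 has {H,He,Li}; column 4 has {H,He,Li}, so it must be Be.
(r2,c1): row 2 has {Li,Be}; column 1 has {He,Li}, so it must be H.
(r2,c3): row 2 has {H,Li,Be}; column 3 has {H}, so it must be He.
(r3,c1): row 3 has {H,He}; column 1 has {H,He,Li}, so it must be Be.
(r3,c3): row 3 has {H,He,Be}; column 3 has {H,He}, so it must be Li.
(r4,c3): row 4 has {H,He,Li}; column 3 has {H,He,Li}, so it must be Be.

Li He H Be / H Be He Li / Be H Li He / He Li Be H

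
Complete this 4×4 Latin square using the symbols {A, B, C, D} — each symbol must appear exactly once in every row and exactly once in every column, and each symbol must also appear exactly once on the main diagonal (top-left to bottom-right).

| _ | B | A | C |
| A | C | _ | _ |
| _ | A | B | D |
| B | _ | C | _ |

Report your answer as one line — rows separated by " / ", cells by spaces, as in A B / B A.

D B A C / A C D B / C A B D / B D C A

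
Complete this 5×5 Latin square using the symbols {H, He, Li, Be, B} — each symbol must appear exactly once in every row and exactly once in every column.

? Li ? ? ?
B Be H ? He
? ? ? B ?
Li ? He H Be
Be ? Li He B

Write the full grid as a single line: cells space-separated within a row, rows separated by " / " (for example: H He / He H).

He Li B Be H / B Be H Li He / H He Be B Li / Li B He H Be / Be H Li He B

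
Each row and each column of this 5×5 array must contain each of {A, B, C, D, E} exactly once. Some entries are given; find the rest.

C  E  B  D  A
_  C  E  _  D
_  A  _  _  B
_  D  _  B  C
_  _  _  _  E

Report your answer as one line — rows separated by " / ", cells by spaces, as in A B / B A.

C E B D A / B C E A D / D A C E B / E D A B C / A B D C E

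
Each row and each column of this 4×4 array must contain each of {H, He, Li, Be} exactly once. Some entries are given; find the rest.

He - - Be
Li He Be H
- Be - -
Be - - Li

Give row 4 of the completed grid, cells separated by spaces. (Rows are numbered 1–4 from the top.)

Cell (r3,c1): row 3 has {Be}; column 1 has {He,Li,Be} → H.
Cell (r3,c4): row 3 has {H,Be}; column 4 has {H,Li,Be} → He.
Cell (r4,c2): row 4 has {Li,Be}; column 2 has {He,Be} → H.
Cell (r4,c3): row 4 has {H,Li,Be}; column 3 has {Be} → He.

Be H He Li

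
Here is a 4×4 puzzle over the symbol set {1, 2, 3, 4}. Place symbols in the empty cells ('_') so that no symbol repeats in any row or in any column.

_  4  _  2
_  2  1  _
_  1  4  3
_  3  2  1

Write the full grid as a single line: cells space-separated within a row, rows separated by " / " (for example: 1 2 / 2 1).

1 4 3 2 / 3 2 1 4 / 2 1 4 3 / 4 3 2 1

At row 1, column 3: row 1 has {2,4}; column 3 has {1,2,4}; that leaves 3.
At row 2, column 4: row 2 has {1,2}; column 4 has {1,2,3}; that leaves 4.
At row 3, column 1: row 3 has {1,3,4}; column 1 is empty so far; that leaves 2.
At row 4, column 1: row 4 has {1,2,3}; column 1 has {2}; that leaves 4.
At row 1, column 1: row 1 has {2,3,4}; column 1 has {2,4}; that leaves 1.
At row 2, column 1: row 2 has {1,2,4}; column 1 has {1,2,4}; that leaves 3.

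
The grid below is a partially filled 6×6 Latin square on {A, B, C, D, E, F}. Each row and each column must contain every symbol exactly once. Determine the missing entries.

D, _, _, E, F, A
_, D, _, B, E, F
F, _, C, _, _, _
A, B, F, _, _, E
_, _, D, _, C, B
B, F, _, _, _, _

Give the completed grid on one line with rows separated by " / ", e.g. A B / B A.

At row 1, column 2: row 1 has {A,D,E,F}; column 2 has {B,D,F}; that leaves C.
At row 1, column 3: row 1 has {A,C,D,E,F}; column 3 has {C,D,F}; that leaves B.
At row 2, column 1: row 2 has {B,D,E,F}; column 1 has {A,B,D,F}; that leaves C.
At row 2, column 3: row 2 has {B,C,D,E,F}; column 3 has {B,C,D,F}; that leaves A.
At row 3, column 6: row 3 has {C,F}; column 6 has {A,B,E,F}; that leaves D.
At row 4, column 5: row 4 has {A,B,E,F}; column 5 has {C,E,F}; that leaves D.
At row 5, column 1: row 5 has {B,C,D}; column 1 has {A,B,C,D,F}; that leaves E.
At row 5, column 2: row 5 has {B,C,D,E}; column 2 has {B,C,D,F}; that leaves A.
At row 5, column 4: row 5 has {A,B,C,D,E}; column 4 has {B,E}; that leaves F.
At row 6, column 3: row 6 has {B,F}; column 3 has {A,B,C,D,F}; that leaves E.
At row 6, column 5: row 6 has {B,E,F}; column 5 has {C,D,E,F}; that leaves A.
At row 6, column 6: row 6 has {A,B,E,F}; column 6 has {A,B,D,E,F}; that leaves C.
At row 3, column 2: row 3 has {C,D,F}; column 2 has {A,B,C,D,F}; that leaves E.
At row 3, column 4: row 3 has {C,D,E,F}; column 4 has {B,E,F}; that leaves A.
At row 3, column 5: row 3 has {A,C,D,E,F}; column 5 has {A,C,D,E,F}; that leaves B.
At row 4, column 4: row 4 has {A,B,D,E,F}; column 4 has {A,B,E,F}; that leaves C.
At row 6, column 4: row 6 has {A,B,C,E,F}; column 4 has {A,B,C,E,F}; that leaves D.

D C B E F A / C D A B E F / F E C A B D / A B F C D E / E A D F C B / B F E D A C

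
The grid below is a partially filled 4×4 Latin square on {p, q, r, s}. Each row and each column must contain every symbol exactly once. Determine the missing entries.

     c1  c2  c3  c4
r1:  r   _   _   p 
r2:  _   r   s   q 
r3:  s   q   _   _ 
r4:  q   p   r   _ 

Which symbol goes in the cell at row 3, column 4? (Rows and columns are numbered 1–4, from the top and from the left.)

(r1,c2) = s
(r1,c3) = q
(r2,c1) = p
(r3,c3) = p
(r3,c4) = r

r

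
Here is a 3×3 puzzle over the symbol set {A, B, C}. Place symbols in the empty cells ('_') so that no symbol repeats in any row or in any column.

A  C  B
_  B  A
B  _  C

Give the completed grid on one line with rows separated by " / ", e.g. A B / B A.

A C B / C B A / B A C

(r2,c1) = C
(r3,c2) = A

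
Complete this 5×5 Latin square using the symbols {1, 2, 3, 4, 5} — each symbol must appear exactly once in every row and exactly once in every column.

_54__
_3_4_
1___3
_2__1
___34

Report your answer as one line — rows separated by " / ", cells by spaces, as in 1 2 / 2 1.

3 5 4 1 2 / 2 3 1 4 5 / 1 4 5 2 3 / 4 2 3 5 1 / 5 1 2 3 4

At row 1, column 5: row 1 has {4,5}; column 5 has {1,3,4}; that leaves 2.
At row 2, column 5: row 2 has {3,4}; column 5 has {1,2,3,4}; that leaves 5.
At row 3, column 2: row 3 has {1,3}; column 2 has {2,3,5}; that leaves 4.
At row 4, column 4: row 4 has {1,2}; column 4 has {3,4}; that leaves 5.
At row 5, column 2: row 5 has {3,4}; column 2 has {2,3,4,5}; that leaves 1.
At row 1, column 1: row 1 has {2,4,5}; column 1 has {1}; that leaves 3.
At row 1, column 4: row 1 has {2,3,4,5}; column 4 has {3,4,5}; that leaves 1.
At row 2, column 1: row 2 has {3,4,5}; column 1 has {1,3}; that leaves 2.
At row 2, column 3: row 2 has {2,3,4,5}; column 3 has {4}; that leaves 1.
At row 3, column 4: row 3 has {1,3,4}; column 4 has {1,3,4,5}; that leaves 2.
At row 4, column 1: row 4 has {1,2,5}; column 1 has {1,2,3}; that leaves 4.
At row 4, column 3: row 4 has {1,2,4,5}; column 3 has {1,4}; that leaves 3.
At row 5, column 1: row 5 has {1,3,4}; column 1 has {1,2,3,4}; that leaves 5.
At row 5, column 3: row 5 has {1,3,4,5}; column 3 has {1,3,4}; that leaves 2.
At row 3, column 3: row 3 has {1,2,3,4}; column 3 has {1,2,3,4}; that leaves 5.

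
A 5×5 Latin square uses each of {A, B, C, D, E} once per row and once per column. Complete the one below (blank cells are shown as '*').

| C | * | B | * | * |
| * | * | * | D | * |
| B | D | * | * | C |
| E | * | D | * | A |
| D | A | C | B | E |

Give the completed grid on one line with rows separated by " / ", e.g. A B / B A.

C E B A D / A C E D B / B D A E C / E B D C A / D A C B E

(r1,c2) = E
(r1,c4) = A
(r1,c5) = D
(r2,c1) = A
(r2,c3) = E
(r2,c5) = B
(r3,c3) = A
(r3,c4) = E
(r4,c4) = C
(r2,c2) = C
(r4,c2) = B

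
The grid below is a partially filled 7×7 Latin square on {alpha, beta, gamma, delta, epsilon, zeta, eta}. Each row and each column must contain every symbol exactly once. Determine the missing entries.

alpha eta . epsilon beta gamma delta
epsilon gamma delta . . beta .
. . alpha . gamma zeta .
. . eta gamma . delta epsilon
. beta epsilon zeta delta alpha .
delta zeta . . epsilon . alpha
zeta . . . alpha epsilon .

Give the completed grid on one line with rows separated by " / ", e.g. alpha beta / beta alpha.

alpha eta zeta epsilon beta gamma delta / epsilon gamma delta alpha eta beta zeta / eta epsilon alpha delta gamma zeta beta / beta alpha eta gamma zeta delta epsilon / gamma beta epsilon zeta delta alpha eta / delta zeta gamma beta epsilon eta alpha / zeta delta beta eta alpha epsilon gamma

(r1,c3) = zeta
(r4,c1) = beta
(r4,c2) = alpha
(r4,c5) = zeta
(r6,c6) = eta
(r7,c2) = delta
(r2,c5) = eta
(r2,c7) = zeta
(r3,c1) = eta
(r3,c2) = epsilon
(r3,c7) = beta
(r5,c1) = gamma
(r5,c7) = eta
(r6,c4) = beta
(r7,c4) = eta
(r7,c7) = gamma
(r2,c4) = alpha
(r3,c4) = delta
(r6,c3) = gamma
(r7,c3) = beta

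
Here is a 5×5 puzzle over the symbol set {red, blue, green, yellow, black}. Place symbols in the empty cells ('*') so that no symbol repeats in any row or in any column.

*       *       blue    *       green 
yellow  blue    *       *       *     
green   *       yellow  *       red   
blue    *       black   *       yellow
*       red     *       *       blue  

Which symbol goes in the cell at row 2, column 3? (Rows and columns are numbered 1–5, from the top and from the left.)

At row 2, column 5: row 2 has {blue,yellow}; column 5 has {red,blue,green,yellow}; that leaves black.
At row 3, column 2: row 3 has {red,green,yellow}; column 2 has {red,blue}; that leaves black.
At row 3, column 4: row 3 has {red,green,yellow,black}; column 4 is empty so far; that leaves blue.
At row 4, column 2: row 4 has {blue,yellow,black}; column 2 has {red,blue,black}; that leaves green.
At row 4, column 4: row 4 has {blue,green,yellow,black}; column 4 has {blue}; that leaves red.
At row 5, column 1: row 5 has {red,blue}; column 1 has {blue,green,yellow}; that leaves black.
At row 5, column 3: row 5 has {red,blue,black}; column 3 has {blue,yellow,black}; that leaves green.
At row 5, column 4: row 5 has {red,blue,green,black}; column 4 has {red,blue}; that leaves yellow.
At row 1, column 1: row 1 has {blue,green}; column 1 has {blue,green,yellow,black}; that leaves red.
At row 1, column 2: row 1 has {red,blue,green}; column 2 has {red,blue,green,black}; that leaves yellow.
At row 1, column 4: row 1 has {red,blue,green,yellow}; column 4 has {red,blue,yellow}; that leaves black.
At row 2, column 3: row 2 has {blue,yellow,black}; column 3 has {blue,green,yellow,black}; that leaves red.

red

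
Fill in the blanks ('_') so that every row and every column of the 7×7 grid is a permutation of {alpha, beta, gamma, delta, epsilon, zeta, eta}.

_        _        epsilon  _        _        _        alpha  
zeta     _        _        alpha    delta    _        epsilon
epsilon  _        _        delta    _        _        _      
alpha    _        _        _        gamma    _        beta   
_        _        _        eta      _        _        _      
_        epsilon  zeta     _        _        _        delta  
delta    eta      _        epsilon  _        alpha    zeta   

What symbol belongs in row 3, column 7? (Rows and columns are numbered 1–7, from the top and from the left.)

eta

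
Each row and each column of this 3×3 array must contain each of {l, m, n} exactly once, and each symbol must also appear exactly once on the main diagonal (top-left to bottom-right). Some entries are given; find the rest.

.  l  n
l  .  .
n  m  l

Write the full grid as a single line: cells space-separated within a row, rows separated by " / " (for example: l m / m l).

m l n / l n m / n m l

Cell (r1,c1): row 1 has {l,n}; column 1 has {l,n}; the diagonal has {l} → m.
Cell (r2,c2): row 2 has {l}; column 2 has {l,m}; the diagonal has {l,m} → n.
Cell (r2,c3): row 2 has {l,n}; column 3 has {l,n} → m.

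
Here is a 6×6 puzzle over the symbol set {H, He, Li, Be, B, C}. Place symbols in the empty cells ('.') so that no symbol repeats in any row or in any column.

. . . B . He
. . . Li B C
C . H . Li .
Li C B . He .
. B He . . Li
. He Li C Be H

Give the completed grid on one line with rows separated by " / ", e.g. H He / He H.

(r2,c3) = Be
(r3,c2) = Be
(r3,c4) = He
(r3,c6) = B
(r4,c6) = Be
(r6,c1) = B
(r1,c3) = C
(r1,c5) = H
(r2,c2) = H
(r4,c4) = H
(r5,c4) = Be
(r5,c5) = C
(r1,c1) = Be
(r1,c2) = Li
(r2,c1) = He
(r5,c1) = H

Be Li C B H He / He H Be Li B C / C Be H He Li B / Li C B H He Be / H B He Be C Li / B He Li C Be H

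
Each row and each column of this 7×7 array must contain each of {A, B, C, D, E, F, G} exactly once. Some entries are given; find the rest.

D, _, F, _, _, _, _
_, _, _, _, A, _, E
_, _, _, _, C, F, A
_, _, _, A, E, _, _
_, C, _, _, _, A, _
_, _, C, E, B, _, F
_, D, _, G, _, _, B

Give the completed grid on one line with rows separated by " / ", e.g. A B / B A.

(r1,c5) = G
(r1,c7) = C
(r7,c5) = F
(r1,c4) = B
(r1,c6) = E
(r3,c4) = D
(r5,c4) = F
(r5,c5) = D
(r5,c7) = G
(r7,c6) = C
(r1,c2) = A
(r2,c4) = C
(r4,c7) = D
(r6,c2) = G
(r6,c6) = D
(r6,c1) = A
(r7,c1) = E
(r7,c3) = A
(r5,c1) = B
(r5,c3) = E
(r3,c1) = G
(r3,c3) = B
(r4,c3) = G
(r4,c6) = B
(r2,c1) = F
(r2,c2) = B
(r2,c3) = D
(r2,c6) = G
(r3,c2) = E
(r4,c1) = C
(r4,c2) = F

D A F B G E C / F B D C A G E / G E B D C F A / C F G A E B D / B C E F D A G / A G C E B D F / E D A G F C B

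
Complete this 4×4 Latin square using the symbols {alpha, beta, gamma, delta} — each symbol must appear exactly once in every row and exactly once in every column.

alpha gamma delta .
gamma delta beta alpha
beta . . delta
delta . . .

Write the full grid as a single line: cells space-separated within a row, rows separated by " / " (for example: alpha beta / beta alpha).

At row 1, column 4: row 1 has {alpha,gamma,delta}; column 4 has {alpha,delta}; that leaves beta.
At row 3, column 2: row 3 has {beta,delta}; column 2 has {gamma,delta}; that leaves alpha.
At row 3, column 3: row 3 has {alpha,beta,delta}; column 3 has {beta,delta}; that leaves gamma.
At row 4, column 2: row 4 has {delta}; column 2 has {alpha,gamma,delta}; that leaves beta.
At row 4, column 3: row 4 has {beta,delta}; column 3 has {beta,gamma,delta}; that leaves alpha.
At row 4, column 4: row 4 has {alpha,beta,delta}; column 4 has {alpha,beta,delta}; that leaves gamma.

alpha gamma delta beta / gamma delta beta alpha / beta alpha gamma delta / delta beta alpha gamma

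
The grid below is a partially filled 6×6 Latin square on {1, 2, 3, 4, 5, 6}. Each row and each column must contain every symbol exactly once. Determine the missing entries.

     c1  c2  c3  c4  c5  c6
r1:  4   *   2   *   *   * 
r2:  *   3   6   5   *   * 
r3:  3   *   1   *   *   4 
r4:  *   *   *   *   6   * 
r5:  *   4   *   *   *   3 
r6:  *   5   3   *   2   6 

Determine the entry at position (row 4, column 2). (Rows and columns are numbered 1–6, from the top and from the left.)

At row 3, column 5: row 3 has {1,3,4}; column 5 has {2,6}; that leaves 5.
At row 5, column 3: row 5 has {3,4}; column 3 has {1,2,3,6}; that leaves 5.
At row 5, column 5: row 5 has {3,4,5}; column 5 has {2,5,6}; that leaves 1.
At row 6, column 1: row 6 has {2,3,5,6}; column 1 has {3,4}; that leaves 1.
At row 6, column 4: row 6 has {1,2,3,5,6}; column 4 has {5}; that leaves 4.
At row 1, column 5: row 1 has {2,4}; column 5 has {1,2,5,6}; that leaves 3.
At row 2, column 1: row 2 has {3,5,6}; column 1 has {1,3,4}; that leaves 2.
At row 2, column 5: row 2 has {2,3,5,6}; column 5 has {1,2,3,5,6}; that leaves 4.
At row 2, column 6: row 2 has {2,3,4,5,6}; column 6 has {3,4,6}; that leaves 1.
At row 4, column 1: row 4 has {6}; column 1 has {1,2,3,4}; that leaves 5.
At row 4, column 3: row 4 has {5,6}; column 3 has {1,2,3,5,6}; that leaves 4.
At row 4, column 6: row 4 has {4,5,6}; column 6 has {1,3,4,6}; that leaves 2.
At row 5, column 1: row 5 has {1,3,4,5}; column 1 has {1,2,3,4,5}; that leaves 6.
At row 5, column 4: row 5 has {1,3,4,5,6}; column 4 has {4,5}; that leaves 2.
At row 1, column 6: row 1 has {2,3,4}; column 6 has {1,2,3,4,6}; that leaves 5.
At row 3, column 4: row 3 has {1,3,4,5}; column 4 has {2,4,5}; that leaves 6.
At row 4, column 2: row 4 has {2,4,5,6}; column 2 has {3,4,5}; that leaves 1.

1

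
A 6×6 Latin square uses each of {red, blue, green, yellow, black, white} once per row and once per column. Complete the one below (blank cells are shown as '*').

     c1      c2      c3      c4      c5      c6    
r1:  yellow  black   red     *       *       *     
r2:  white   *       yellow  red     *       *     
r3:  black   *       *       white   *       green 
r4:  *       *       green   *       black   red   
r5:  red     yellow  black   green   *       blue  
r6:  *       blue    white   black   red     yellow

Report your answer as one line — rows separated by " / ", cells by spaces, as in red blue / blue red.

yellow black red blue green white / white green yellow red blue black / black red blue white yellow green / blue white green yellow black red / red yellow black green white blue / green blue white black red yellow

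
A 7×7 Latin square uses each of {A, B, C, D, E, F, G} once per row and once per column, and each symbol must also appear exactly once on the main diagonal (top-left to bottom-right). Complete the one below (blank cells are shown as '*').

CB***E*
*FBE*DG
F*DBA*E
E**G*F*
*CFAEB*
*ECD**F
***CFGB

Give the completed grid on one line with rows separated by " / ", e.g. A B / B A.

C B G F D E A / A F B E C D G / F G D B A C E / E D A G B F C / G C F A E B D / B E C D G A F / D A E C F G B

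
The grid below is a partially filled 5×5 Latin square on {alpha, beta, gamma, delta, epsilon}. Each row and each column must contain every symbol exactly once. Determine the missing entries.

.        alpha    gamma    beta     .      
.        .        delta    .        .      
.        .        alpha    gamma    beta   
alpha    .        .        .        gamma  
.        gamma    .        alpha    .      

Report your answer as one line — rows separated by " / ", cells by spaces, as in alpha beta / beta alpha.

delta alpha gamma beta epsilon / gamma beta delta epsilon alpha / epsilon delta alpha gamma beta / alpha epsilon beta delta gamma / beta gamma epsilon alpha delta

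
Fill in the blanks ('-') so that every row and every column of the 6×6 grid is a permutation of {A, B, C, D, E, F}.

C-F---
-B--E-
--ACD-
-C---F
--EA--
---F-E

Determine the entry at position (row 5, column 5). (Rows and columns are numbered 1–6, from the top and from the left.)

F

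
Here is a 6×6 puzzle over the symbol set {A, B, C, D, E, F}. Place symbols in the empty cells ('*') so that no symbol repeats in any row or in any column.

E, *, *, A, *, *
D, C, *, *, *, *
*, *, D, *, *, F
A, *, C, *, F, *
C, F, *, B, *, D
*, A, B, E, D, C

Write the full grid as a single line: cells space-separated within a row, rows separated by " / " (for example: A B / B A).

E D F A C B / D C E F B A / B E D C A F / A B C D F E / C F A B E D / F A B E D C

(r1,c3) = F
(r1,c6) = B
(r2,c4) = F
(r3,c1) = B
(r3,c2) = E
(r3,c4) = C
(r3,c5) = A
(r4,c4) = D
(r4,c6) = E
(r5,c5) = E
(r6,c1) = F
(r1,c2) = D
(r1,c5) = C
(r2,c5) = B
(r2,c6) = A
(r4,c2) = B
(r5,c3) = A
(r2,c3) = E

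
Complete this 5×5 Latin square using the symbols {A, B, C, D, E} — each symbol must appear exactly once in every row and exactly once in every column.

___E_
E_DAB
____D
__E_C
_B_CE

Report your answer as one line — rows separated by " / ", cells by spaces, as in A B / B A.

C D B E A / E C D A B / A E C B D / B A E D C / D B A C E

At row 1, column 5: row 1 has {E}; column 5 has {B,C,D,E}; that leaves A.
At row 2, column 2: row 2 has {A,B,D,E}; column 2 has {B}; that leaves C.
At row 3, column 4: row 3 has {D}; column 4 has {A,C,E}; that leaves B.
At row 4, column 4: row 4 has {C,E}; column 4 has {A,B,C,E}; that leaves D.
At row 5, column 3: row 5 has {B,C,E}; column 3 has {D,E}; that leaves A.
At row 1, column 2: row 1 has {A,E}; column 2 has {B,C}; that leaves D.
At row 3, column 3: row 3 has {B,D}; column 3 has {A,D,E}; that leaves C.
At row 4, column 2: row 4 has {C,D,E}; column 2 has {B,C,D}; that leaves A.
At row 5, column 1: row 5 has {A,B,C,E}; column 1 has {E}; that leaves D.
At row 1, column 3: row 1 has {A,D,E}; column 3 has {A,C,D,E}; that leaves B.
At row 3, column 1: row 3 has {B,C,D}; column 1 has {D,E}; that leaves A.
At row 3, column 2: row 3 has {A,B,C,D}; column 2 has {A,B,C,D}; that leaves E.
At row 4, column 1: row 4 has {A,C,D,E}; column 1 has {A,D,E}; that leaves B.
At row 1, column 1: row 1 has {A,B,D,E}; column 1 has {A,B,D,E}; that leaves C.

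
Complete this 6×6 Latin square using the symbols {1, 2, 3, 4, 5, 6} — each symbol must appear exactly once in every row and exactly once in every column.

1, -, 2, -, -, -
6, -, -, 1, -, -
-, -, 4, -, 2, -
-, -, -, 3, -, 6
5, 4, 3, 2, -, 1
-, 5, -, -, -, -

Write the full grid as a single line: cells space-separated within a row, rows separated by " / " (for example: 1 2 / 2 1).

1 6 2 5 3 4 / 6 3 5 1 4 2 / 3 1 4 6 2 5 / 4 2 1 3 5 6 / 5 4 3 2 6 1 / 2 5 6 4 1 3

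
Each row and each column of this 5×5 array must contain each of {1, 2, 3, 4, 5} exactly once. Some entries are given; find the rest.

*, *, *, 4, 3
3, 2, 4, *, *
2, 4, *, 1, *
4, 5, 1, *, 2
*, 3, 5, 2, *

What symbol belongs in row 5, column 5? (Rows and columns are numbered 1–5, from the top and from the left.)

4

(r1,c2) = 1
(r1,c3) = 2
(r2,c4) = 5
(r2,c5) = 1
(r3,c3) = 3
(r3,c5) = 5
(r4,c4) = 3
(r5,c1) = 1
(r5,c5) = 4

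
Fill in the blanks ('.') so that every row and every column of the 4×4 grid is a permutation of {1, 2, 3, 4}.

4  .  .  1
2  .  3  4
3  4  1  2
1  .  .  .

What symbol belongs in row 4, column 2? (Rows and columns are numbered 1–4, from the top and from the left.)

2

At row 1, column 3: row 1 has {1,4}; column 3 has {1,3}; that leaves 2.
At row 2, column 2: row 2 has {2,3,4}; column 2 has {4}; that leaves 1.
At row 4, column 3: row 4 has {1}; column 3 has {1,2,3}; that leaves 4.
At row 4, column 4: row 4 has {1,4}; column 4 has {1,2,4}; that leaves 3.
At row 1, column 2: row 1 has {1,2,4}; column 2 has {1,4}; that leaves 3.
At row 4, column 2: row 4 has {1,3,4}; column 2 has {1,3,4}; that leaves 2.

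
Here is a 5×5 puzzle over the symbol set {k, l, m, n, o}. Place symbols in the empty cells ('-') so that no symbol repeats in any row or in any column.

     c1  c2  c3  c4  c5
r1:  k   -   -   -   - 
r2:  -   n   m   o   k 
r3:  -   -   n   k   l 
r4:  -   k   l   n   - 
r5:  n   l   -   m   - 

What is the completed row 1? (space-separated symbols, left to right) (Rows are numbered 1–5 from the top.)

row 1 has {k}; column 3 has {l,m,n} — only o is left for (r1,c3).
row 1 has {k,o}; column 4 has {k,m,n,o} — only l is left for (r1,c4).
row 2 has {k,m,n,o}; column 1 has {k,n} — only l is left for (r2,c1).
row 5 has {l,m,n}; column 3 has {l,m,n,o} — only k is left for (r5,c3).
row 5 has {k,l,m,n}; column 5 has {k,l} — only o is left for (r5,c5).
row 1 has {k,l,o}; column 2 has {k,l,n} — only m is left for (r1,c2).
row 1 has {k,l,m,o}; column 5 has {k,l,o} — only n is left for (r1,c5).

k m o l n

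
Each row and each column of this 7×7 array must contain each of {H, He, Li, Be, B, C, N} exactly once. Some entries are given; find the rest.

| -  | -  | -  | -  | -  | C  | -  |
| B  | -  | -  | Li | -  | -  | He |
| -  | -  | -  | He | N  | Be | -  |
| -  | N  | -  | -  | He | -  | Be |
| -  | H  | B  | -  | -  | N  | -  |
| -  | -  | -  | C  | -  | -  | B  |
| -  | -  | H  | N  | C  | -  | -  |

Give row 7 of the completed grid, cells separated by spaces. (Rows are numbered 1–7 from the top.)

Be He H N C B Li

Cell (r2,c6): row 2 has {He,Li,B}; column 6 has {Be,C,N} → H.
Cell (r5,c4): row 5 has {H,B,N}; column 4 has {He,Li,C,N} → Be.
Cell (r5,c5): row 5 has {H,Be,B,N}; column 5 has {He,C,N} → Li.
Cell (r5,c7): row 5 has {H,Li,Be,B,N}; column 7 has {He,Be,B} → C.
Cell (r7,c7): row 7 has {H,C,N}; column 7 has {He,Be,B,C} → Li.
Cell (r2,c5): row 2 has {H,He,Li,B}; column 5 has {He,Li,C,N} → Be.
Cell (r3,c7): row 3 has {He,Be,N}; column 7 has {He,Li,Be,B,C} → H.
Cell (r5,c1): row 5 has {H,Li,Be,B,C,N}; column 1 has {B} → He.
Cell (r6,c5): row 6 has {B,C}; column 5 has {He,Li,Be,C,N} → H.
Cell (r7,c1): row 7 has {H,Li,C,N}; column 1 has {He,B} → Be.
Cell (r1,c5): row 1 has {C}; column 5 has {H,He,Li,Be,C,N} → B.
Cell (r1,c7): row 1 has {B,C}; column 7 has {H,He,Li,Be,B,C} → N.
Cell (r2,c2): row 2 has {H,He,Li,Be,B}; column 2 has {H,N} → C.
Cell (r2,c3): row 2 has {H,He,Li,Be,B,C}; column 3 has {H,B} → N.
Cell (r1,c4): row 1 has {B,C,N}; column 4 has {He,Li,Be,C,N} → H.
Cell (r4,c4): row 4 has {He,Be,N}; column 4 has {H,He,Li,Be,C,N} → B.
Cell (r4,c6): row 4 has {He,Be,B,N}; column 6 has {H,Be,C,N} → Li.
Cell (r6,c6): row 6 has {H,B,C}; column 6 has {H,Li,Be,C,N} → He.
Cell (r7,c6): row 7 has {H,Li,Be,C,N}; column 6 has {H,He,Li,Be,C,N} → B.
Cell (r1,c1): row 1 has {H,B,C,N}; column 1 has {He,Be,B} → Li.
Cell (r3,c1): row 3 has {H,He,Be,N}; column 1 has {He,Li,Be,B} → C.
Cell (r3,c3): row 3 has {H,He,Be,C,N}; column 3 has {H,B,N} → Li.
Cell (r4,c1): row 4 has {He,Li,Be,B,N}; column 1 has {He,Li,Be,B,C} → H.
Cell (r4,c3): row 4 has {H,He,Li,Be,B,N}; column 3 has {H,Li,B,N} → C.
Cell (r6,c1): row 6 has {H,He,B,C}; column 1 has {H,He,Li,Be,B,C} → N.
Cell (r6,c3): row 6 has {H,He,B,C,N}; column 3 has {H,Li,B,C,N} → Be.
Cell (r7,c2): row 7 has {H,Li,Be,B,C,N}; column 2 has {H,C,N} → He.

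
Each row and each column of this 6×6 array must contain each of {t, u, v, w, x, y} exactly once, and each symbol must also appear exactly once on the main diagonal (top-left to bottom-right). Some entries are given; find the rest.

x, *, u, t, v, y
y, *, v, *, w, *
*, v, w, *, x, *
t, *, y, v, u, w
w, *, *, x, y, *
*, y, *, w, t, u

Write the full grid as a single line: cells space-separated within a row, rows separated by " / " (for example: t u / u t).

x w u t v y / y t v u w x / u v w y x t / t x y v u w / w u t x y v / v y x w t u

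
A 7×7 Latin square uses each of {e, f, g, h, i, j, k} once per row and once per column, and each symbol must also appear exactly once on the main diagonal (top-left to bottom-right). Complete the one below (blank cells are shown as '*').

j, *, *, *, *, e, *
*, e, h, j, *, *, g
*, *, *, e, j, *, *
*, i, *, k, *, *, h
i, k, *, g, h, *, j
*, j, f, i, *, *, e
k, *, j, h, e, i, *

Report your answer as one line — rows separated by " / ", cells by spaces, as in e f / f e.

(r1,c4): row 1 has {e,j}; column 4 has {e,g,h,i,j,k}, so it must be f.
(r2,c1): row 2 has {e,g,h,j}; column 1 has {i,j,k}, so it must be f.
(r2,c6): row 2 has {e,f,g,h,j}; column 6 has {e,i}, so it must be k.
(r5,c3): row 5 has {g,h,i,j,k}; column 3 has {f,h,j}, so it must be e.
(r5,c6): row 5 has {e,g,h,i,j,k}; column 6 has {e,i,k}, so it must be f.
(r6,c6): row 6 has {e,f,i,j}; column 6 has {e,f,i,k}; the diagonal has {e,h,j,k}, so it must be g.
(r7,c7): row 7 has {e,h,i,j,k}; column 7 has {e,g,h,j}; the diagonal has {e,g,h,j,k}, so it must be f.
(r2,c5): row 2 has {e,f,g,h,j,k}; column 5 has {e,h,j}, so it must be i.
(r3,c3): row 3 has {e,j}; column 3 has {e,f,h,j}; the diagonal has {e,f,g,h,j,k}, so it must be i.
(r3,c6): row 3 has {e,i,j}; column 6 has {e,f,g,i,k}, so it must be h.
(r3,c7): row 3 has {e,h,i,j}; column 7 has {e,f,g,h,j}, so it must be k.
(r4,c3): row 4 has {h,i,k}; column 3 has {e,f,h,i,j}, so it must be g.
(r4,c5): row 4 has {g,h,i,k}; column 5 has {e,h,i,j}, so it must be f.
(r4,c6): row 4 has {f,g,h,i,k}; column 6 has {e,f,g,h,i,k}, so it must be j.
(r6,c1): row 6 has {e,f,g,i,j}; column 1 has {f,i,j,k}, so it must be h.
(r6,c5): row 6 has {e,f,g,h,i,j}; column 5 has {e,f,h,i,j}, so it must be k.
(r7,c2): row 7 has {e,f,h,i,j,k}; column 2 has {e,i,j,k}, so it must be g.
(r1,c2): row 1 has {e,f,j}; column 2 has {e,g,i,j,k}, so it must be h.
(r1,c3): row 1 has {e,f,h,j}; column 3 has {e,f,g,h,i,j}, so it must be k.
(r1,c5): row 1 has {e,f,h,j,k}; column 5 has {e,f,h,i,j,k}, so it must be g.
(r1,c7): row 1 has {e,f,g,h,j,k}; column 7 has {e,f,g,h,j,k}, so it must be i.
(r3,c1): row 3 has {e,h,i,j,k}; column 1 has {f,h,i,j,k}, so it must be g.
(r3,c2): row 3 has {e,g,h,i,j,k}; column 2 has {e,g,h,i,j,k}, so it must be f.
(r4,c1): row 4 has {f,g,h,i,j,k}; column 1 has {f,g,h,i,j,k}, so it must be e.

j h k f g e i / f e h j i k g / g f i e j h k / e i g k f j h / i k e g h f j / h j f i k g e / k g j h e i f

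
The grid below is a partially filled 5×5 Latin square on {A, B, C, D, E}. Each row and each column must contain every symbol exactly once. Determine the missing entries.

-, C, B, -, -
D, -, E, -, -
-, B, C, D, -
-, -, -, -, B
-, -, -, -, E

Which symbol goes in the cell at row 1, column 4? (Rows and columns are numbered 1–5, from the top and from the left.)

E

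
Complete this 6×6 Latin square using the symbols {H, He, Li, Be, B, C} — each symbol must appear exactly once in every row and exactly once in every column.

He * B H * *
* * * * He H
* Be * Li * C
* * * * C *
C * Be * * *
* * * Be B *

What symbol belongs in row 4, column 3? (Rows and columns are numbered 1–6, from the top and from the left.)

H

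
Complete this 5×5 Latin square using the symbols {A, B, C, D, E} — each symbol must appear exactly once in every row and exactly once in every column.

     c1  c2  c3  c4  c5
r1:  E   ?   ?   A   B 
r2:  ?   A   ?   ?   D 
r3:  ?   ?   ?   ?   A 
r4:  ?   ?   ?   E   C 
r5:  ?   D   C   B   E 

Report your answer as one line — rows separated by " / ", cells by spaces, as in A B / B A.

E C D A B / B A E C D / C E B D A / D B A E C / A D C B E

row 1 has {A,B,E}; column 2 has {A,D} — only C is left for (r1,c2).
row 1 has {A,B,C,E}; column 3 has {C} — only D is left for (r1,c3).
row 2 has {A,D}; column 4 has {A,B,E} — only C is left for (r2,c4).
row 3 has {A}; column 4 has {A,B,C,E} — only D is left for (r3,c4).
row 4 has {C,E}; column 2 has {A,C,D} — only B is left for (r4,c2).
row 4 has {B,C,E}; column 3 has {C,D} — only A is left for (r4,c3).
row 5 has {B,C,D,E}; column 1 has {E} — only A is left for (r5,c1).
row 2 has {A,C,D}; column 1 has {A,E} — only B is left for (r2,c1).
row 2 has {A,B,C,D}; column 3 has {A,C,D} — only E is left for (r2,c3).
row 3 has {A,D}; column 1 has {A,B,E} — only C is left for (r3,c1).
row 3 has {A,C,D}; column 2 has {A,B,C,D} — only E is left for (r3,c2).
row 3 has {A,C,D,E}; column 3 has {A,C,D,E} — only B is left for (r3,c3).
row 4 has {A,B,C,E}; column 1 has {A,B,C,E} — only D is left for (r4,c1).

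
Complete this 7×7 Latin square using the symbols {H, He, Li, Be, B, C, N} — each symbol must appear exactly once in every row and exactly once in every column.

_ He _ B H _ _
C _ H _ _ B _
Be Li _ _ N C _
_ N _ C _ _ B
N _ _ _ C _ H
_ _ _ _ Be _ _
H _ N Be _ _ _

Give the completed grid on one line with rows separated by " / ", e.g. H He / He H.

Li He C B H N Be / C Be H Li He B N / Be Li B H N C He / He N Be C Li H B / N B Li He C Be H / B H He N Be Li C / H C N Be B He Li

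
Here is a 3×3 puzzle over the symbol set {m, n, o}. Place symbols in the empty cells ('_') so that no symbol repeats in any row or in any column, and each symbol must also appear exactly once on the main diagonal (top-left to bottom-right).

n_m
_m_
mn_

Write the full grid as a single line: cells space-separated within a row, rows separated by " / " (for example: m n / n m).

Cell (r1,c2): row 1 has {m,n}; column 2 has {m,n} → o.
Cell (r2,c1): row 2 has {m}; column 1 has {m,n} → o.
Cell (r2,c3): row 2 has {m,o}; column 3 has {m} → n.
Cell (r3,c3): row 3 has {m,n}; column 3 has {m,n}; the diagonal has {m,n} → o.

n o m / o m n / m n o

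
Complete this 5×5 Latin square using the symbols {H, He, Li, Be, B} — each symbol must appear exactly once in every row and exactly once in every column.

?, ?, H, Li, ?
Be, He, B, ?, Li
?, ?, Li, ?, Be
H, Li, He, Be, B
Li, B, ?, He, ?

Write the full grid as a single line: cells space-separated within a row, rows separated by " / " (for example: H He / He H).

At row 1, column 2: row 1 has {H,Li}; column 2 has {He,Li,B}; that leaves Be.
At row 1, column 5: row 1 has {H,Li,Be}; column 5 has {Li,Be,B}; that leaves He.
At row 2, column 4: row 2 has {He,Li,Be,B}; column 4 has {He,Li,Be}; that leaves H.
At row 3, column 2: row 3 has {Li,Be}; column 2 has {He,Li,Be,B}; that leaves H.
At row 3, column 4: row 3 has {H,Li,Be}; column 4 has {H,He,Li,Be}; that leaves B.
At row 5, column 3: row 5 has {He,Li,B}; column 3 has {H,He,Li,B}; that leaves Be.
At row 5, column 5: row 5 has {He,Li,Be,B}; column 5 has {He,Li,Be,B}; that leaves H.
At row 1, column 1: row 1 has {H,He,Li,Be}; column 1 has {H,Li,Be}; that leaves B.
At row 3, column 1: row 3 has {H,Li,Be,B}; column 1 has {H,Li,Be,B}; that leaves He.

B Be H Li He / Be He B H Li / He H Li B Be / H Li He Be B / Li B Be He H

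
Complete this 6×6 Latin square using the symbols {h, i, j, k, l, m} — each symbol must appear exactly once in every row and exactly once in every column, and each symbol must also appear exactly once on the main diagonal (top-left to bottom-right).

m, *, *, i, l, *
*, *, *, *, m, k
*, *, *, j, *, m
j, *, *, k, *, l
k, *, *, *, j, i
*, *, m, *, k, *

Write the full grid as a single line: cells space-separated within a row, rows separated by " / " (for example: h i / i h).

row 6 has {k,m}; column 6 has {i,k,l,m}; the diagonal has {j,k,m} — only h is left for (r6,c6).
row 1 has {i,l,m}; column 6 has {h,i,k,l,m} — only j is left for (r1,c6).
row 6 has {h,k,m}; column 4 has {i,j,k} — only l is left for (r6,c4).
row 2 has {k,m}; column 4 has {i,j,k,l} — only h is left for (r2,c4).
row 5 has {i,j,k}; column 4 has {h,i,j,k,l} — only m is left for (r5,c4).
row 6 has {h,k,l,m}; column 1 has {j,k,m} — only i is left for (r6,c1).
row 6 has {h,i,k,l,m}; column 2 is empty so far — only j is left for (r6,c2).
row 2 has {h,k,m}; column 1 has {i,j,k,m} — only l is left for (r2,c1).
row 2 has {h,k,l,m}; column 2 has {j}; the diagonal has {h,j,k,m} — only i is left for (r2,c2).
row 2 has {h,i,k,l,m}; column 3 has {m} — only j is left for (r2,c3).
row 3 has {j,m}; column 1 has {i,j,k,l,m} — only h is left for (r3,c1).
row 3 has {h,j,m}; column 3 has {j,m}; the diagonal has {h,i,j,k,m} — only l is left for (r3,c3).
row 3 has {h,j,l,m}; column 5 has {j,k,l,m} — only i is left for (r3,c5).
row 4 has {j,k,l}; column 5 has {i,j,k,l,m} — only h is left for (r4,c5).
row 5 has {i,j,k,m}; column 3 has {j,l,m} — only h is left for (r5,c3).
row 1 has {i,j,l,m}; column 3 has {h,j,l,m} — only k is left for (r1,c3).
row 3 has {h,i,j,l,m}; column 2 has {i,j} — only k is left for (r3,c2).
row 4 has {h,j,k,l}; column 2 has {i,j,k} — only m is left for (r4,c2).
row 4 has {h,j,k,l,m}; column 3 has {h,j,k,l,m} — only i is left for (r4,c3).
row 5 has {h,i,j,k,m}; column 2 has {i,j,k,m} — only l is left for (r5,c2).
row 1 has {i,j,k,l,m}; column 2 has {i,j,k,l,m} — only h is left for (r1,c2).

m h k i l j / l i j h m k / h k l j i m / j m i k h l / k l h m j i / i j m l k h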